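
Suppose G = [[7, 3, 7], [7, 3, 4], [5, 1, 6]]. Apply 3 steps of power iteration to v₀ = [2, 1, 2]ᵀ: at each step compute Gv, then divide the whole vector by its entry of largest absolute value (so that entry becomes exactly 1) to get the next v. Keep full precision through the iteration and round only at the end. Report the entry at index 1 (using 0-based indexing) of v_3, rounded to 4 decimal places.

Gv0 = (31.00000, 25.00000, 23.00000); divide by 31.00000 → v1 = (1.00000, 0.80645, 0.74194)
Gv1 = (14.61290, 12.38710, 10.25806); divide by 14.61290 → v2 = (1.00000, 0.84768, 0.70199)
Gv2 = (14.45695, 12.35099, 10.05960); divide by 14.45695 → v3 = (1.00000, 0.85433, 0.69583)
Requested entry of v3: 5595/6549 = 0.8543

0.8543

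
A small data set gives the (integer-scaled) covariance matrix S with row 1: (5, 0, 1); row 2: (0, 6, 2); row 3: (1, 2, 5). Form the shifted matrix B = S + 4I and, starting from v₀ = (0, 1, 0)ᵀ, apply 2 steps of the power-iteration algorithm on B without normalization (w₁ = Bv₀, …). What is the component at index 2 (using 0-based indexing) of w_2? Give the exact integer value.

B = S + 4I has rows (9, 0, 1); (0, 10, 2); (1, 2, 9)
w1 = Bv₀ = (0, 10, 2)
w2 = Bw1 = (2, 104, 38)
Requested component of w2: 38

38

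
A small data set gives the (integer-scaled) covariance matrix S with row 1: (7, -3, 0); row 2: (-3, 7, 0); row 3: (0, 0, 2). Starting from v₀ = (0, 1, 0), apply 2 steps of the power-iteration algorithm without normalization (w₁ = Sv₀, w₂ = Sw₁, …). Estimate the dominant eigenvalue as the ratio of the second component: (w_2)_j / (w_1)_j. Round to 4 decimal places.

w1 = Sv₀ = (7·0 + (-3)·1 + 0·0; (-3)·0 + 7·1 + 0·0; 0·0 + 0·1 + 2·0) = (-3, 7, 0)
w2 = Sw1 = (7·(-3) + (-3)·7 + 0·0; (-3)·(-3) + 7·7 + 0·0; 0·(-3) + 0·7 + 2·0) = (-42, 58, 0)
Ratio at component: 58 / 7 = 8.2857

8.2857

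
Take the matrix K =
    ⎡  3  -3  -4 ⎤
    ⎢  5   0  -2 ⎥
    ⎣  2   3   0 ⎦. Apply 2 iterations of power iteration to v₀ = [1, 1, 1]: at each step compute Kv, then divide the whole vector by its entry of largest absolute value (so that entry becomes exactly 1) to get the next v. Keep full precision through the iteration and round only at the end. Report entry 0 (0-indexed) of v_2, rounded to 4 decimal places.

1.0000

Kv0 = (-4.00000, 3.00000, 5.00000); divide by 5.00000 → v1 = (-0.80000, 0.60000, 1.00000)
Kv1 = (-8.20000, -6.00000, 0.20000); divide by -8.20000 → v2 = (1.00000, 0.73171, -0.02439)
Requested entry of v2: -41/-41 = 1.0000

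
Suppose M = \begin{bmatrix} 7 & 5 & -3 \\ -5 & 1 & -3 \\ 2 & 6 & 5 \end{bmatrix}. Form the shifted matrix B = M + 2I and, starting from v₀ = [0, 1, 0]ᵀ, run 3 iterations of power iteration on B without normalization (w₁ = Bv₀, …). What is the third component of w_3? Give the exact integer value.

B = M + 2I has rows (9, 5, -3); (-5, 3, -3); (2, 6, 7)
w1 = Bv₀ = (9·0 + 5·1 + (-3)·0; (-5)·0 + 3·1 + (-3)·0; 2·0 + 6·1 + 7·0) = (5, 3, 6)
w2 = Bw1 = (9·5 + 5·3 + (-3)·6; (-5)·5 + 3·3 + (-3)·6; 2·5 + 6·3 + 7·6) = (42, -34, 70)
w3 = Bw2 = (-2, -522, 370)
Requested component of w3: 370

370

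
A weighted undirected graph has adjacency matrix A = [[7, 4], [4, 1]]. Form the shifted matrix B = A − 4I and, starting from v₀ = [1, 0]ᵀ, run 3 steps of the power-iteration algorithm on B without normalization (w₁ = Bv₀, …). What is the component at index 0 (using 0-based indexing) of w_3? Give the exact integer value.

75

B = A − 4I has rows (3, 4); (4, -3)
w1 = Bv₀ = (3, 4)
w2 = Bw1 = (25, 0)
w3 = Bw2 = (75, 100)
Requested component of w3: 75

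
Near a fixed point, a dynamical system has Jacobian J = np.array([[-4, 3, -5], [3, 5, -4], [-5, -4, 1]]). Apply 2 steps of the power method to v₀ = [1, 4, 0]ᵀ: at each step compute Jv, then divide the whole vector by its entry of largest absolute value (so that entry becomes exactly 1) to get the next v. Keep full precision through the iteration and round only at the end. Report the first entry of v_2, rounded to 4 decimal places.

Jv0 = (8.00000, 23.00000, -21.00000); divide by 23.00000 → v1 = (0.34783, 1.00000, -0.91304)
Jv1 = (6.17391, 9.69565, -6.65217); divide by 9.69565 → v2 = (0.63677, 1.00000, -0.68610)
Requested entry of v2: 142/223 = 0.6368

0.6368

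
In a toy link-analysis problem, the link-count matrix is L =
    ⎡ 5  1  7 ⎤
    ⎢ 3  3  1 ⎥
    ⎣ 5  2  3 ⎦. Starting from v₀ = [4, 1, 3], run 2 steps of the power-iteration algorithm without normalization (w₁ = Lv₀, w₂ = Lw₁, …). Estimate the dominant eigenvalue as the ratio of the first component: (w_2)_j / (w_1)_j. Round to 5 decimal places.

w1 = Lv₀ = (5·4 + 1·1 + 7·3; 3·4 + 3·1 + 1·3; 5·4 + 2·1 + 3·3) = (42, 18, 31)
w2 = Lw1 = (5·42 + 1·18 + 7·31; 3·42 + 3·18 + 1·31; 5·42 + 2·18 + 3·31) = (445, 211, 339)
Ratio at component: 445 / 42 = 10.59524

10.59524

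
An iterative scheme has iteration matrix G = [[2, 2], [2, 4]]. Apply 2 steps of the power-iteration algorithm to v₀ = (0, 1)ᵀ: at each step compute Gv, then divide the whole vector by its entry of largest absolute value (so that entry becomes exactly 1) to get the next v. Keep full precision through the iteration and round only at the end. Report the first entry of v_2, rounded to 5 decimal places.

0.60000

Gv0 = (2.000000, 4.000000); divide by 4.000000 → v1 = (0.500000, 1.000000)
Gv1 = (3.000000, 5.000000); divide by 5.000000 → v2 = (0.600000, 1.000000)
Requested entry of v2: 12/20 = 0.60000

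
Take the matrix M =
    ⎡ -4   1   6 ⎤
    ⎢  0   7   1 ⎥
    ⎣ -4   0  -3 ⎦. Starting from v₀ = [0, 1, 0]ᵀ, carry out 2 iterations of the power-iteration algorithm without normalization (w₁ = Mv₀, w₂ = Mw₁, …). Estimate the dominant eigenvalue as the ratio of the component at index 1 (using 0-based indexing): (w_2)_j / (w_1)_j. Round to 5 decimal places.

λ ≈ 7.00000

w1 = Mv₀ = (1, 7, 0)
w2 = Mw1 = (3, 49, -4)
Ratio at component: 49 / 7 = 7.00000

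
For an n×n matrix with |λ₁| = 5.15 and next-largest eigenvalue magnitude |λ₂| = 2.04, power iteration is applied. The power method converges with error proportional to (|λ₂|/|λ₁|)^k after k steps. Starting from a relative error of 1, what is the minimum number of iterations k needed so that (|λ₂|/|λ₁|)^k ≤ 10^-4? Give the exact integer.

10

|λ₂/λ₁| = 2.04/5.15 = 0.39612
Need k ≥ ln(10^-4) / ln(0.39612) = -9.2103 / -0.9260 ≈ 9.946
Smallest integer k satisfying the bound: 10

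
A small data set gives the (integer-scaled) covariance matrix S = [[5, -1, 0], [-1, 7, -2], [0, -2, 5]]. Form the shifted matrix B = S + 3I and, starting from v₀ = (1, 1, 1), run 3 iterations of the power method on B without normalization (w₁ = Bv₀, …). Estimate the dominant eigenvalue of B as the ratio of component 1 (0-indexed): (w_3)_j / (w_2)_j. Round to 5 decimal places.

μ ≈ 7.70588

B = S + 3I has rows (8, -1, 0); (-1, 10, -2); (0, -2, 8)
w1 = Bv₀ = (8·1 + (-1)·1 + 0·1; (-1)·1 + 10·1 + (-2)·1; 0·1 + (-2)·1 + 8·1) = (7, 7, 6)
w2 = Bw1 = (8·7 + (-1)·7 + 0·6; (-1)·7 + 10·7 + (-2)·6; 0·7 + (-2)·7 + 8·6) = (49, 51, 34)
w3 = Bw2 = (341, 393, 170)
Ratio: 393/51 = 7.70588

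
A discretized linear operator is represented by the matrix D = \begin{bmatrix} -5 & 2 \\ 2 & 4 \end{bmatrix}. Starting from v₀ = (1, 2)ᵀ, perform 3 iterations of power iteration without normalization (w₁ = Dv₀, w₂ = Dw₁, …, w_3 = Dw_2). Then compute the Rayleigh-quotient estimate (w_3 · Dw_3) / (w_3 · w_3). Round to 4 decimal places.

2.5835

w1 = Dv₀ = (-1, 10)
w2 = Dw1 = (25, 38)
w3 = Dw2 = (-49, 202)
Dw3 = (649, 710)
w3·Dw3 = (-49)·649 + 202·710 = 111619; w3·w3 = (-49)·(-49) + 202·202 = 43205
λ ≈ 111619/43205 = 2.5835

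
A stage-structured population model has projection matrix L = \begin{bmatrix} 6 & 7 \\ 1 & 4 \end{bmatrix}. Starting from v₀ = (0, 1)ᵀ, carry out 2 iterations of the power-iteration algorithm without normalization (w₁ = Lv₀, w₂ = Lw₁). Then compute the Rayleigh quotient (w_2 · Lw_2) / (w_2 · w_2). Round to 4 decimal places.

w1 = Lv₀ = (7, 4)
w2 = Lw1 = (70, 23)
Lw2 = (581, 162)
w2·Lw2 = 70·581 + 23·162 = 44396; w2·w2 = 70·70 + 23·23 = 5429
λ ≈ 44396/5429 = 8.1776

8.1776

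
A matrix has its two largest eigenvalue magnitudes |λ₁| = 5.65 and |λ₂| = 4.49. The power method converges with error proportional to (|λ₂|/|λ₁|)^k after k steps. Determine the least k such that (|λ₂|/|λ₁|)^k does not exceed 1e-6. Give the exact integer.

61

|λ₂/λ₁| = 4.49/5.65 = 0.79469
Need k ≥ ln(1e-6) / ln(0.79469) = -13.8155 / -0.2298 ≈ 60.119
Smallest integer k satisfying the bound: 61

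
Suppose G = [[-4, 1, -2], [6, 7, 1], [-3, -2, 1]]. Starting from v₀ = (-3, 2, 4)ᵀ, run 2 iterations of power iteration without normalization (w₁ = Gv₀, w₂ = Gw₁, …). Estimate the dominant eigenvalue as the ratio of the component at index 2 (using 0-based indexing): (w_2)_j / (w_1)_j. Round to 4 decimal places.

w1 = Gv₀ = ((-4)·(-3) + 1·2 + (-2)·4; 6·(-3) + 7·2 + 1·4; (-3)·(-3) + (-2)·2 + 1·4) = (6, 0, 9)
w2 = Gw1 = ((-4)·6 + 1·0 + (-2)·9; 6·6 + 7·0 + 1·9; (-3)·6 + (-2)·0 + 1·9) = (-42, 45, -9)
Ratio at component: -9 / 9 = -1.0000

-1.0000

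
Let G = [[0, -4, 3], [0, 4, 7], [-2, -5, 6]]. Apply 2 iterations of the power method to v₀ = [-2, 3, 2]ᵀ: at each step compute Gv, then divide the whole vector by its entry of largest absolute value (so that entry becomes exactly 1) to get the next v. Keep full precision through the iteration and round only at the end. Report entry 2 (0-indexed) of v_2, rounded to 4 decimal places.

1.0000

Gv0 = (-6.00000, 26.00000, 1.00000); divide by 26.00000 → v1 = (-0.23077, 1.00000, 0.03846)
Gv1 = (-3.88462, 4.26923, -4.30769); divide by -4.30769 → v2 = (0.90179, -0.99107, 1.00000)
Requested entry of v2: -112/-112 = 1.0000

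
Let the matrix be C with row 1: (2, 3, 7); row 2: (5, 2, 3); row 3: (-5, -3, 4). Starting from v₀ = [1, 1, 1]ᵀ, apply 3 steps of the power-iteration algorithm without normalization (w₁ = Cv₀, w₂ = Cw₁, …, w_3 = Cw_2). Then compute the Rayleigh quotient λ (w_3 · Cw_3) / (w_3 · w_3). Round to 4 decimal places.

w1 = Cv₀ = (2·1 + 3·1 + 7·1; 5·1 + 2·1 + 3·1; (-5)·1 + (-3)·1 + 4·1) = (12, 10, -4)
w2 = Cw1 = (2·12 + 3·10 + 7·(-4); 5·12 + 2·10 + 3·(-4); (-5)·12 + (-3)·10 + 4·(-4)) = (26, 68, -106)
w3 = Cw2 = (-486, -52, -758)
Cw3 = (-6434, -4808, -446)
w3·Cw3 = (-486)·(-6434) + (-52)·(-4808) + (-758)·(-446) = 3715008; w3·w3 = (-486)·(-486) + (-52)·(-52) + (-758)·(-758) = 813464
λ ≈ 3715008/813464 = 4.5669

λ ≈ 4.5669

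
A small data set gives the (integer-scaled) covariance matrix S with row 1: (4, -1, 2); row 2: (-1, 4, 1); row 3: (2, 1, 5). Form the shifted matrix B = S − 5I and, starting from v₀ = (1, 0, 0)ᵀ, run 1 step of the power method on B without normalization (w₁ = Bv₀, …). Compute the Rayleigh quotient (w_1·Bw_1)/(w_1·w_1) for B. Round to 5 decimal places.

B = S − 5I has rows (-1, -1, 2); (-1, -1, 1); (2, 1, 0)
w1 = Bv₀ = ((-1)·1 + (-1)·0 + 2·0; (-1)·1 + (-1)·0 + 1·0; 2·1 + 1·0 + 0·0) = (-1, -1, 2)
Bw1 = (6, 4, -3)
w1·Bw1 = -16; w1·w1 = 6; μ ≈ -16/6 = -2.66667

μ ≈ -2.66667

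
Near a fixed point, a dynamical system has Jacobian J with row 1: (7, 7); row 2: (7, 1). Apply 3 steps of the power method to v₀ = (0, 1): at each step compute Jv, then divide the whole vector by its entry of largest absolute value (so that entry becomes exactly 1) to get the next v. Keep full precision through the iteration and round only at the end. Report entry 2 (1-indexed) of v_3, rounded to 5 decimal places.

Jv0 = (7.000000, 1.000000); divide by 7.000000 → v1 = (1.000000, 0.142857)
Jv1 = (8.000000, 7.142857); divide by 8.000000 → v2 = (1.000000, 0.892857)
Jv2 = (13.250000, 7.892857); divide by 13.250000 → v3 = (1.000000, 0.595687)
Requested entry of v3: 442/742 = 0.59569

0.59569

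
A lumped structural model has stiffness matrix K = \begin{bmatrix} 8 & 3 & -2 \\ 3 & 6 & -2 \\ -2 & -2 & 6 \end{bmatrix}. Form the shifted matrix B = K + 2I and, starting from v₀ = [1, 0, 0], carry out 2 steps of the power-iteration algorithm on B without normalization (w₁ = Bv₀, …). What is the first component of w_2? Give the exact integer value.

113

B = K + 2I has rows (10, 3, -2); (3, 8, -2); (-2, -2, 8)
w1 = Bv₀ = (10·1 + 3·0 + (-2)·0; 3·1 + 8·0 + (-2)·0; (-2)·1 + (-2)·0 + 8·0) = (10, 3, -2)
w2 = Bw1 = (10·10 + 3·3 + (-2)·(-2); 3·10 + 8·3 + (-2)·(-2); (-2)·10 + (-2)·3 + 8·(-2)) = (113, 58, -42)
Requested component of w2: 113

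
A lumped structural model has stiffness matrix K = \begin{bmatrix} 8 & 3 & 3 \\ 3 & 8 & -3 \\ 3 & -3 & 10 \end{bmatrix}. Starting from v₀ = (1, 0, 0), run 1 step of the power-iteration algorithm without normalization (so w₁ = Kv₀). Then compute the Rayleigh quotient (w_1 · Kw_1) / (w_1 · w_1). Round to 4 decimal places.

w1 = Kv₀ = (8·1 + 3·0 + 3·0; 3·1 + 8·0 + (-3)·0; 3·1 + (-3)·0 + 10·0) = (8, 3, 3)
Kw1 = (82, 39, 45)
w1·Kw1 = 8·82 + 3·39 + 3·45 = 908; w1·w1 = 8·8 + 3·3 + 3·3 = 82
λ ≈ 908/82 = 11.0732

11.0732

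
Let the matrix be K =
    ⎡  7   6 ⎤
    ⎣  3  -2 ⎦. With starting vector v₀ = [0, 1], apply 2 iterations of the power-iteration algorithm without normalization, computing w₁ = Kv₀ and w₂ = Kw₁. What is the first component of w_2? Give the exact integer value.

w1 = Kv₀ = (7·0 + 6·1; 3·0 + (-2)·1) = (6, -2)
w2 = Kw1 = (7·6 + 6·(-2); 3·6 + (-2)·(-2)) = (30, 22)
The requested component of w2 is 30.

30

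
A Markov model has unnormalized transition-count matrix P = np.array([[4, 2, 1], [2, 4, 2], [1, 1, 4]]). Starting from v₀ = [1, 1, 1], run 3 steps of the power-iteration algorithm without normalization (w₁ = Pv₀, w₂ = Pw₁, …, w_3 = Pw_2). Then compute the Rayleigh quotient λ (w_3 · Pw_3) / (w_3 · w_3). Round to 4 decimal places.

λ ≈ 7.0080

w1 = Pv₀ = (7, 8, 6)
w2 = Pw1 = (50, 58, 39)
w3 = Pw2 = (355, 410, 264)
Pw3 = (2504, 2878, 1821)
w3·Pw3 = 355·2504 + 410·2878 + 264·1821 = 2549644; w3·w3 = 355·355 + 410·410 + 264·264 = 363821
λ ≈ 2549644/363821 = 7.0080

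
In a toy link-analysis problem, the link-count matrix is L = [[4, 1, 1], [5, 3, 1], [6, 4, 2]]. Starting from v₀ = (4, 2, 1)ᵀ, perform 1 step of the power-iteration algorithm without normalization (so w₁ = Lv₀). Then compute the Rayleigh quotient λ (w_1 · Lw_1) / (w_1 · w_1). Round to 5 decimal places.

8.07346

w1 = Lv₀ = (4·4 + 1·2 + 1·1; 5·4 + 3·2 + 1·1; 6·4 + 4·2 + 2·1) = (19, 27, 34)
Lw1 = (137, 210, 290)
w1·Lw1 = 19·137 + 27·210 + 34·290 = 18133; w1·w1 = 19·19 + 27·27 + 34·34 = 2246
λ ≈ 18133/2246 = 8.07346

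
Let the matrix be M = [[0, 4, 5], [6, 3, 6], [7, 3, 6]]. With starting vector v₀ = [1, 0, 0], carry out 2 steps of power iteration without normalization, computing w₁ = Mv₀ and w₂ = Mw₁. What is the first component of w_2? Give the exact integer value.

59

w1 = Mv₀ = (0, 6, 7)
w2 = Mw1 = (59, 60, 60)
The requested component of w2 is 59.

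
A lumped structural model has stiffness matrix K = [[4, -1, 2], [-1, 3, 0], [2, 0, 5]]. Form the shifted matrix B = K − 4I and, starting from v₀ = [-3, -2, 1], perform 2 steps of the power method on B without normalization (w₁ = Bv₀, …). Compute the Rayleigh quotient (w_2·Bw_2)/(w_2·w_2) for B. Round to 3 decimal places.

-1.657

B = K − 4I has rows (0, -1, 2); (-1, -1, 0); (2, 0, 1)
w1 = Bv₀ = (0·(-3) + (-1)·(-2) + 2·1; (-1)·(-3) + (-1)·(-2) + 0·1; 2·(-3) + 0·(-2) + 1·1) = (4, 5, -5)
w2 = Bw1 = (0·4 + (-1)·5 + 2·(-5); (-1)·4 + (-1)·5 + 0·(-5); 2·4 + 0·5 + 1·(-5)) = (-15, -9, 3)
Bw2 = (15, 24, -27)
w2·Bw2 = -522; w2·w2 = 315; μ ≈ -522/315 = -1.657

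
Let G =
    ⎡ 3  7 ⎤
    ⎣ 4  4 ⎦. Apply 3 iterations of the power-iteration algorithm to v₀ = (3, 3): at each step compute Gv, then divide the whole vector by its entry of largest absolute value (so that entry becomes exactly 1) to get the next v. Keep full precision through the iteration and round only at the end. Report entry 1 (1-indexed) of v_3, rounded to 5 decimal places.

1.00000

Gv0 = (30.000000, 24.000000); divide by 30.000000 → v1 = (1.000000, 0.800000)
Gv1 = (8.600000, 7.200000); divide by 8.600000 → v2 = (1.000000, 0.837209)
Gv2 = (8.860465, 7.348837); divide by 8.860465 → v3 = (1.000000, 0.829396)
Requested entry of v3: 2286/2286 = 1.00000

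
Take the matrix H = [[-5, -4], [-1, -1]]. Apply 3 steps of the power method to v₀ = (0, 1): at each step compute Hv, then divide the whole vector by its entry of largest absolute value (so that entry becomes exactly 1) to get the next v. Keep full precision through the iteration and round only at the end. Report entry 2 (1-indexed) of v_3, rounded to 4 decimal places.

0.2071

Hv0 = (-4.00000, -1.00000); divide by -4.00000 → v1 = (1.00000, 0.25000)
Hv1 = (-6.00000, -1.25000); divide by -6.00000 → v2 = (1.00000, 0.20833)
Hv2 = (-5.83333, -1.20833); divide by -5.83333 → v3 = (1.00000, 0.20714)
Requested entry of v3: -29/-140 = 0.2071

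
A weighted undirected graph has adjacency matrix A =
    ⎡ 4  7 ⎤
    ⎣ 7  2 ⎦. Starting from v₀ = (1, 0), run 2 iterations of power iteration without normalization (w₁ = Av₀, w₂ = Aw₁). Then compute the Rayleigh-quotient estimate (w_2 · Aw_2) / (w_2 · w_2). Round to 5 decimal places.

w1 = Av₀ = (4, 7)
w2 = Aw1 = (65, 42)
Aw2 = (554, 539)
w2·Aw2 = 65·554 + 42·539 = 58648; w2·w2 = 65·65 + 42·42 = 5989
λ ≈ 58648/5989 = 9.79262

9.79262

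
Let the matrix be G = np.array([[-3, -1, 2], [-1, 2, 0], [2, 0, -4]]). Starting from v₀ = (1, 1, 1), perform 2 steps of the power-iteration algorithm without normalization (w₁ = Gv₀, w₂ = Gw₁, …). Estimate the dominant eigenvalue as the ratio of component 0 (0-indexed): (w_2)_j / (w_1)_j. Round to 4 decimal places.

w1 = Gv₀ = (-2, 1, -2)
w2 = Gw1 = (1, 4, 4)
Ratio at component: 1 / -2 = -0.5000

-0.5000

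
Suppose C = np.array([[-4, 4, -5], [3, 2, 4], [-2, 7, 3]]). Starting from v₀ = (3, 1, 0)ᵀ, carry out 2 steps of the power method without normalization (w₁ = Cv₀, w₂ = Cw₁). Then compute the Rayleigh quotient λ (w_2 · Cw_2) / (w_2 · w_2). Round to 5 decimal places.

w1 = Cv₀ = ((-4)·3 + 4·1 + (-5)·0; 3·3 + 2·1 + 4·0; (-2)·3 + 7·1 + 3·0) = (-8, 11, 1)
w2 = Cw1 = ((-4)·(-8) + 4·11 + (-5)·1; 3·(-8) + 2·11 + 4·1; (-2)·(-8) + 7·11 + 3·1) = (71, 2, 96)
Cw2 = (-756, 601, 160)
w2·Cw2 = 71·(-756) + 2·601 + 96·160 = -37114; w2·w2 = 71·71 + 2·2 + 96·96 = 14261
λ ≈ -37114/14261 = -2.60248

λ ≈ -2.60248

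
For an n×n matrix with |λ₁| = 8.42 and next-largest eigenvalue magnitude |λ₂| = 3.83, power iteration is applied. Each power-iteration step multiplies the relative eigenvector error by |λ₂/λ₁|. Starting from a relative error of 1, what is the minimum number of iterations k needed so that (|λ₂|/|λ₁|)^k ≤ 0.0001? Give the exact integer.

12

|λ₂/λ₁| = 3.83/8.42 = 0.45487
Need k ≥ ln(0.0001) / ln(0.45487) = -9.2103 / -0.7877 ≈ 11.692
Smallest integer k satisfying the bound: 12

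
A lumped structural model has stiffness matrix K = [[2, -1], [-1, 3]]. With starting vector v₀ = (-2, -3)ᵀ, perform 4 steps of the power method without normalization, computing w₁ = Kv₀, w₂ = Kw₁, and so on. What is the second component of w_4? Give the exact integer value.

-225

w1 = Kv₀ = (2·(-2) + (-1)·(-3); (-1)·(-2) + 3·(-3)) = (-1, -7)
w2 = Kw1 = (2·(-1) + (-1)·(-7); (-1)·(-1) + 3·(-7)) = (5, -20)
w3 = Kw2 = (30, -65)
w4 = Kw3 = (125, -225)
The requested component of w4 is -225.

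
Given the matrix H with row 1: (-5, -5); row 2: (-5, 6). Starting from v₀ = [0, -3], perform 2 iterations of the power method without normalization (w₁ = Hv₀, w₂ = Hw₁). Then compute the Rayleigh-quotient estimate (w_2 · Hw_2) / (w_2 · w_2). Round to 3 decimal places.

λ ≈ 6.741

w1 = Hv₀ = ((-5)·0 + (-5)·(-3); (-5)·0 + 6·(-3)) = (15, -18)
w2 = Hw1 = ((-5)·15 + (-5)·(-18); (-5)·15 + 6·(-18)) = (15, -183)
Hw2 = (840, -1173)
w2·Hw2 = 15·840 + (-183)·(-1173) = 227259; w2·w2 = 15·15 + (-183)·(-183) = 33714
λ ≈ 227259/33714 = 6.741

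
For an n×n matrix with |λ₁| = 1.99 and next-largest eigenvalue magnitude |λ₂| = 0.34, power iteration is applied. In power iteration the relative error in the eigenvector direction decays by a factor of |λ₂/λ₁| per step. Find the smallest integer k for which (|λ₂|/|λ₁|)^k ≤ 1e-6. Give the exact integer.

8

|λ₂/λ₁| = 0.34/1.99 = 0.17085
Need k ≥ ln(1e-6) / ln(0.17085) = -13.8155 / -1.7669 ≈ 7.819
Smallest integer k satisfying the bound: 8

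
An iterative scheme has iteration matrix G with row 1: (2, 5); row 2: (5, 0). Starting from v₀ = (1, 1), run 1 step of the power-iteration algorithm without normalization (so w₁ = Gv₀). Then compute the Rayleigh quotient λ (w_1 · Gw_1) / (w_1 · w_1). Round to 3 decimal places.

λ ≈ 6.054

w1 = Gv₀ = (2·1 + 5·1; 5·1 + 0·1) = (7, 5)
Gw1 = (39, 35)
w1·Gw1 = 7·39 + 5·35 = 448; w1·w1 = 7·7 + 5·5 = 74
λ ≈ 448/74 = 6.054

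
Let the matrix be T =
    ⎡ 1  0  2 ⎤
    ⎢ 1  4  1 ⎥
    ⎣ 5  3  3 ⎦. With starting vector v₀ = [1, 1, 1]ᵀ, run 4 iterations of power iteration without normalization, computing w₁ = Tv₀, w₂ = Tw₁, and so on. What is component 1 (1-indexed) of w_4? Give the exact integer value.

w1 = Tv₀ = (1·1 + 0·1 + 2·1; 1·1 + 4·1 + 1·1; 5·1 + 3·1 + 3·1) = (3, 6, 11)
w2 = Tw1 = (1·3 + 0·6 + 2·11; 1·3 + 4·6 + 1·11; 5·3 + 3·6 + 3·11) = (25, 38, 66)
w3 = Tw2 = (157, 243, 437)
w4 = Tw3 = (1031, 1566, 2825)
The requested component of w4 is 1031.

1031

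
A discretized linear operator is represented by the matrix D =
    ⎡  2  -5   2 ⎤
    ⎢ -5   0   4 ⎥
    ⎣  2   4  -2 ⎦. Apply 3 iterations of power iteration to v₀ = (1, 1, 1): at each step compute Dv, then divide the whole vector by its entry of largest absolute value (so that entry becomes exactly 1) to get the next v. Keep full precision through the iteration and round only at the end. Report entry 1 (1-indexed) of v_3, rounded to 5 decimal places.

Dv0 = (-1.000000, -1.000000, 4.000000); divide by 4.000000 → v1 = (-0.250000, -0.250000, 1.000000)
Dv1 = (2.750000, 5.250000, -3.500000); divide by 5.250000 → v2 = (0.523810, 1.000000, -0.666667)
Dv2 = (-5.285714, -5.285714, 6.380952); divide by 6.380952 → v3 = (-0.828358, -0.828358, 1.000000)
Requested entry of v3: -111/134 = -0.82836

-0.82836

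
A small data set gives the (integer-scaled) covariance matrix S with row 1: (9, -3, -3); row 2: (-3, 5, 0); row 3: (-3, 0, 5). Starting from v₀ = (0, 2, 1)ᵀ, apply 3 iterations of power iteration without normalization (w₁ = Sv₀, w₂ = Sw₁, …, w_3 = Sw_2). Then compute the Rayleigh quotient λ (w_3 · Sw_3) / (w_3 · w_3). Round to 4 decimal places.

11.6732

w1 = Sv₀ = (9·0 + (-3)·2 + (-3)·1; (-3)·0 + 5·2 + 0·1; (-3)·0 + 0·2 + 5·1) = (-9, 10, 5)
w2 = Sw1 = (9·(-9) + (-3)·10 + (-3)·5; (-3)·(-9) + 5·10 + 0·5; (-3)·(-9) + 0·10 + 5·5) = (-126, 77, 52)
w3 = Sw2 = (-1521, 763, 638)
Sw3 = (-17892, 8378, 7753)
w3·Sw3 = (-1521)·(-17892) + 763·8378 + 638·7753 = 38552560; w3·w3 = (-1521)·(-1521) + 763·763 + 638·638 = 3302654
λ ≈ 38552560/3302654 = 11.6732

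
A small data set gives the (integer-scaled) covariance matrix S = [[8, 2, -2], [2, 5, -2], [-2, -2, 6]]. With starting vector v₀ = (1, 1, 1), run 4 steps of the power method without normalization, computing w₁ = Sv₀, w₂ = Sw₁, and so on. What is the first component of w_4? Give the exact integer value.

6598

w1 = Sv₀ = (8·1 + 2·1 + (-2)·1; 2·1 + 5·1 + (-2)·1; (-2)·1 + (-2)·1 + 6·1) = (8, 5, 2)
w2 = Sw1 = (8·8 + 2·5 + (-2)·2; 2·8 + 5·5 + (-2)·2; (-2)·8 + (-2)·5 + 6·2) = (70, 37, -14)
w3 = Sw2 = (662, 353, -298)
w4 = Sw3 = (6598, 3685, -3818)
The requested component of w4 is 6598.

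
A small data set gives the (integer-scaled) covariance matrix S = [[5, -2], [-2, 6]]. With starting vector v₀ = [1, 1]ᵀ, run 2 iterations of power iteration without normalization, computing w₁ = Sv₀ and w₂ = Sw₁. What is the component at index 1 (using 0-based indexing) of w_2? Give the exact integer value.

w1 = Sv₀ = (3, 4)
w2 = Sw1 = (7, 18)
The requested component of w2 is 18.

18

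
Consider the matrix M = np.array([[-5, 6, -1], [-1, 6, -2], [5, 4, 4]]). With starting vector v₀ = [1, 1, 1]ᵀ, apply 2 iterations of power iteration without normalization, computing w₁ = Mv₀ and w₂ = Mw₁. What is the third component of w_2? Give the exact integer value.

w1 = Mv₀ = ((-5)·1 + 6·1 + (-1)·1; (-1)·1 + 6·1 + (-2)·1; 5·1 + 4·1 + 4·1) = (0, 3, 13)
w2 = Mw1 = ((-5)·0 + 6·3 + (-1)·13; (-1)·0 + 6·3 + (-2)·13; 5·0 + 4·3 + 4·13) = (5, -8, 64)
The requested component of w2 is 64.

64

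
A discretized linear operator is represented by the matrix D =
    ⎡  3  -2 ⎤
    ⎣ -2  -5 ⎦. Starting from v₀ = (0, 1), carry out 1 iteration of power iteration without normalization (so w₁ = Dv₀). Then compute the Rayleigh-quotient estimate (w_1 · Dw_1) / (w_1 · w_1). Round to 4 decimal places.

-5.2759

w1 = Dv₀ = (3·0 + (-2)·1; (-2)·0 + (-5)·1) = (-2, -5)
Dw1 = (4, 29)
w1·Dw1 = (-2)·4 + (-5)·29 = -153; w1·w1 = (-2)·(-2) + (-5)·(-5) = 29
λ ≈ -153/29 = -5.2759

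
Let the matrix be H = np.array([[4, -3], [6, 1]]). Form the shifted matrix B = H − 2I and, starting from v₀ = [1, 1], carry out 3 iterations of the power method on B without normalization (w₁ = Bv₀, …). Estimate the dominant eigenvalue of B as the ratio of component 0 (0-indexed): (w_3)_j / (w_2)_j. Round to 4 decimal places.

B = H − 2I has rows (2, -3); (6, -1)
w1 = Bv₀ = (2·1 + (-3)·1; 6·1 + (-1)·1) = (-1, 5)
w2 = Bw1 = (2·(-1) + (-3)·5; 6·(-1) + (-1)·5) = (-17, -11)
w3 = Bw2 = (-1, -91)
Ratio: -1/-17 = 0.0588

0.0588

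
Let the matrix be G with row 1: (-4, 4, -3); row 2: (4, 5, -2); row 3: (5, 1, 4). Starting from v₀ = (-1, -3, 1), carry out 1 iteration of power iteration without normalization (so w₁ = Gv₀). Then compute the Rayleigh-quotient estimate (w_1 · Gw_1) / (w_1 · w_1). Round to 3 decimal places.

w1 = Gv₀ = ((-4)·(-1) + 4·(-3) + (-3)·1; 4·(-1) + 5·(-3) + (-2)·1; 5·(-1) + 1·(-3) + 4·1) = (-11, -21, -4)
Gw1 = (-28, -141, -92)
w1·Gw1 = (-11)·(-28) + (-21)·(-141) + (-4)·(-92) = 3637; w1·w1 = (-11)·(-11) + (-21)·(-21) + (-4)·(-4) = 578
λ ≈ 3637/578 = 6.292

λ ≈ 6.292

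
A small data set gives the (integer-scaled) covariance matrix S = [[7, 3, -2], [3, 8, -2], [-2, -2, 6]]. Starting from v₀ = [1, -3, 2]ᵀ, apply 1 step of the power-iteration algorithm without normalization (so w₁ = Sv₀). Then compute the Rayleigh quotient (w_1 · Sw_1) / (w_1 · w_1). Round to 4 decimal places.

w1 = Sv₀ = (-6, -25, 16)
Sw1 = (-149, -250, 158)
w1·Sw1 = (-6)·(-149) + (-25)·(-250) + 16·158 = 9672; w1·w1 = (-6)·(-6) + (-25)·(-25) + 16·16 = 917
λ ≈ 9672/917 = 10.5474

10.5474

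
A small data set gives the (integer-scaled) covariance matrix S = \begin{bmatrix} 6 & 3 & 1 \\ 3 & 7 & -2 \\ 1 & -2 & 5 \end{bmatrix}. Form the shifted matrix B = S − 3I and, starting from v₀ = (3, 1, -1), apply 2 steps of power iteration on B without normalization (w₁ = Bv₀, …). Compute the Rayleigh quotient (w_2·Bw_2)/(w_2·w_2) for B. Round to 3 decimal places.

6.717

B = S − 3I has rows (3, 3, 1); (3, 4, -2); (1, -2, 2)
w1 = Bv₀ = (3·3 + 3·1 + 1·(-1); 3·3 + 4·1 + (-2)·(-1); 1·3 + (-2)·1 + 2·(-1)) = (11, 15, -1)
w2 = Bw1 = (3·11 + 3·15 + 1·(-1); 3·11 + 4·15 + (-2)·(-1); 1·11 + (-2)·15 + 2·(-1)) = (77, 95, -21)
Bw2 = (495, 653, -155)
w2·Bw2 = 103405; w2·w2 = 15395; μ ≈ 103405/15395 = 6.717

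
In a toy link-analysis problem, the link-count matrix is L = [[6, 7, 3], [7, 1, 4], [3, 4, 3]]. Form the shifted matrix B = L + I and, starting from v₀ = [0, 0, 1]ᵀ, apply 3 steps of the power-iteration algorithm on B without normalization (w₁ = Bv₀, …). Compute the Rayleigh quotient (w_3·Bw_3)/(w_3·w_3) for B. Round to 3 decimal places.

B = L + I has rows (7, 7, 3); (7, 2, 4); (3, 4, 4)
w1 = Bv₀ = (7·0 + 7·0 + 3·1; 7·0 + 2·0 + 4·1; 3·0 + 4·0 + 4·1) = (3, 4, 4)
w2 = Bw1 = (7·3 + 7·4 + 3·4; 7·3 + 2·4 + 4·4; 3·3 + 4·4 + 4·4) = (61, 45, 41)
w3 = Bw2 = (865, 681, 527)
Bw3 = (12403, 9525, 7427)
w3·Bw3 = 21129149; w3·w3 = 1489715; μ ≈ 21129149/1489715 = 14.183

μ ≈ 14.183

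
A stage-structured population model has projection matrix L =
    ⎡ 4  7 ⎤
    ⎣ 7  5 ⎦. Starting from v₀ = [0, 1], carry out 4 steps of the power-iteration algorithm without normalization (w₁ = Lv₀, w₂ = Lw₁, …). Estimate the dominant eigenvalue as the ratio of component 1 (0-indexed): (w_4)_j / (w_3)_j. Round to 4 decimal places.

11.6461

w1 = Lv₀ = (4·0 + 7·1; 7·0 + 5·1) = (7, 5)
w2 = Lw1 = (4·7 + 7·5; 7·7 + 5·5) = (63, 74)
w3 = Lw2 = (770, 811)
w4 = Lw3 = (8757, 9445)
Ratio at component: 9445 / 811 = 11.6461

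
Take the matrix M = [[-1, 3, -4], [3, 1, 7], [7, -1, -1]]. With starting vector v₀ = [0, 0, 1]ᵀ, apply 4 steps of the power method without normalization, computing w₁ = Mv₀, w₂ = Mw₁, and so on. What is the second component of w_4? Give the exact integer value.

w1 = Mv₀ = ((-1)·0 + 3·0 + (-4)·1; 3·0 + 1·0 + 7·1; 7·0 + (-1)·0 + (-1)·1) = (-4, 7, -1)
w2 = Mw1 = ((-1)·(-4) + 3·7 + (-4)·(-1); 3·(-4) + 1·7 + 7·(-1); 7·(-4) + (-1)·7 + (-1)·(-1)) = (29, -12, -34)
w3 = Mw2 = (71, -163, 249)
w4 = Mw3 = (-1556, 1793, 411)
The requested component of w4 is 1793.

1793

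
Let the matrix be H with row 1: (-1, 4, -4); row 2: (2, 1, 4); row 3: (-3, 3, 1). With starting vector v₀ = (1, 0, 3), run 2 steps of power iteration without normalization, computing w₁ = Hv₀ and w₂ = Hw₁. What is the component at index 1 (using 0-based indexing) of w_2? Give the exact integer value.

-12

w1 = Hv₀ = ((-1)·1 + 4·0 + (-4)·3; 2·1 + 1·0 + 4·3; (-3)·1 + 3·0 + 1·3) = (-13, 14, 0)
w2 = Hw1 = ((-1)·(-13) + 4·14 + (-4)·0; 2·(-13) + 1·14 + 4·0; (-3)·(-13) + 3·14 + 1·0) = (69, -12, 81)
The requested component of w2 is -12.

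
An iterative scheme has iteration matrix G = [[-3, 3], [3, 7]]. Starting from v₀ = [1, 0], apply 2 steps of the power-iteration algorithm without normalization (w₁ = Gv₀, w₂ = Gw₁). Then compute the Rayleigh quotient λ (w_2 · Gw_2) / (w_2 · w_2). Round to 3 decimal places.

w1 = Gv₀ = ((-3)·1 + 3·0; 3·1 + 7·0) = (-3, 3)
w2 = Gw1 = ((-3)·(-3) + 3·3; 3·(-3) + 7·3) = (18, 12)
Gw2 = (-18, 138)
w2·Gw2 = 18·(-18) + 12·138 = 1332; w2·w2 = 18·18 + 12·12 = 468
λ ≈ 1332/468 = 2.846

2.846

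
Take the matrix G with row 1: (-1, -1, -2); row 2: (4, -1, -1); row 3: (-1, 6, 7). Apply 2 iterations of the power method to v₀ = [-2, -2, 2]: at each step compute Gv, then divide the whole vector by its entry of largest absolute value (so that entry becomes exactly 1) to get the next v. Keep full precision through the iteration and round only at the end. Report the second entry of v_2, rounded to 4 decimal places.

-0.2000

Gv0 = (0.00000, -8.00000, 4.00000); divide by -8.00000 → v1 = (0.00000, 1.00000, -0.50000)
Gv1 = (0.00000, -0.50000, 2.50000); divide by 2.50000 → v2 = (0.00000, -0.20000, 1.00000)
Requested entry of v2: 4/-20 = -0.2000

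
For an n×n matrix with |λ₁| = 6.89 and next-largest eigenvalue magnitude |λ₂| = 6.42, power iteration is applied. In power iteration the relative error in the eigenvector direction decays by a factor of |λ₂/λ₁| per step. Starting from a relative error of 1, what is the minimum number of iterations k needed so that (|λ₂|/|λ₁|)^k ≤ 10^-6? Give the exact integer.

|λ₂/λ₁| = 6.42/6.89 = 0.93179
Need k ≥ ln(10^-6) / ln(0.93179) = -13.8155 / -0.0707 ≈ 195.540
Smallest integer k satisfying the bound: 196

196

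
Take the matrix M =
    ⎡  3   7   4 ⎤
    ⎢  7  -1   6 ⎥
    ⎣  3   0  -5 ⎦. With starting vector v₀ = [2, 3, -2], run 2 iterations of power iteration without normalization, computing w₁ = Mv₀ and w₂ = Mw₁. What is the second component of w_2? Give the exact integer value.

230

w1 = Mv₀ = (3·2 + 7·3 + 4·(-2); 7·2 + (-1)·3 + 6·(-2); 3·2 + 0·3 + (-5)·(-2)) = (19, -1, 16)
w2 = Mw1 = (3·19 + 7·(-1) + 4·16; 7·19 + (-1)·(-1) + 6·16; 3·19 + 0·(-1) + (-5)·16) = (114, 230, -23)
The requested component of w2 is 230.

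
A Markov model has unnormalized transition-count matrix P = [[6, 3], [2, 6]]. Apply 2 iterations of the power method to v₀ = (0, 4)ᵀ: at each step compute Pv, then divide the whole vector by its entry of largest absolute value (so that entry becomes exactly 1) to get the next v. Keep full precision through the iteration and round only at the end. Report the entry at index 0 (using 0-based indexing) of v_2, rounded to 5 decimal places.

0.85714

Pv0 = (12.000000, 24.000000); divide by 24.000000 → v1 = (0.500000, 1.000000)
Pv1 = (6.000000, 7.000000); divide by 7.000000 → v2 = (0.857143, 1.000000)
Requested entry of v2: 144/168 = 0.85714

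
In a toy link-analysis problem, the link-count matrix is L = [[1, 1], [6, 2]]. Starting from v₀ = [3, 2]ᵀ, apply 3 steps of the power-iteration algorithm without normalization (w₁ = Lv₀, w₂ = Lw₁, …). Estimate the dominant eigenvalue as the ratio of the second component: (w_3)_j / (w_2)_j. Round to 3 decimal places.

4.189

w1 = Lv₀ = (5, 22)
w2 = Lw1 = (27, 74)
w3 = Lw2 = (101, 310)
Ratio at component: 310 / 74 = 4.189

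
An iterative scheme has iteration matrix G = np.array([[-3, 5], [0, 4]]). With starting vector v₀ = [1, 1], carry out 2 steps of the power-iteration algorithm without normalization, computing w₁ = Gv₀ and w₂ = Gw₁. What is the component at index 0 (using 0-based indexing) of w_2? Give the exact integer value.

w1 = Gv₀ = ((-3)·1 + 5·1; 0·1 + 4·1) = (2, 4)
w2 = Gw1 = ((-3)·2 + 5·4; 0·2 + 4·4) = (14, 16)
The requested component of w2 is 14.

14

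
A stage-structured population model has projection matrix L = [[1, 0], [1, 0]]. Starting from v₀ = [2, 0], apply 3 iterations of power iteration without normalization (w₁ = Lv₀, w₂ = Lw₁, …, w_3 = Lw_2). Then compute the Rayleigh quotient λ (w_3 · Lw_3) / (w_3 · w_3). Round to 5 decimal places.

1.00000

w1 = Lv₀ = (2, 2)
w2 = Lw1 = (2, 2)
w3 = Lw2 = (2, 2)
Lw3 = (2, 2)
w3·Lw3 = 2·2 + 2·2 = 8; w3·w3 = 2·2 + 2·2 = 8
λ ≈ 8/8 = 1.00000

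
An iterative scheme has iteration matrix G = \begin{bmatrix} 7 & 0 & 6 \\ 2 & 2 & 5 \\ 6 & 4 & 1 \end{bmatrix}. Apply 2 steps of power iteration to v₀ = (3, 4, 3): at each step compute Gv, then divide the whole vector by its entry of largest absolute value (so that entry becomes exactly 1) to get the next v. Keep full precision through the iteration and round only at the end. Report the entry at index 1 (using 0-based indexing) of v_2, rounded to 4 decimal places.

0.6485

Gv0 = (39.00000, 29.00000, 37.00000); divide by 39.00000 → v1 = (1.00000, 0.74359, 0.94872)
Gv1 = (12.69231, 8.23077, 9.92308); divide by 12.69231 → v2 = (1.00000, 0.64848, 0.78182)
Requested entry of v2: 321/495 = 0.6485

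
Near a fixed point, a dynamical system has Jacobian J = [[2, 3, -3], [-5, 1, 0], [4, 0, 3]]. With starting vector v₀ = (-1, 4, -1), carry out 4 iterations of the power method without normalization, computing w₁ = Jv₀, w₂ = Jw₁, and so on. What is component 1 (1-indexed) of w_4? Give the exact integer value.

w1 = Jv₀ = (13, 9, -7)
w2 = Jw1 = (74, -56, 31)
w3 = Jw2 = (-113, -426, 389)
w4 = Jw3 = (-2671, 139, 715)
The requested component of w4 is -2671.

-2671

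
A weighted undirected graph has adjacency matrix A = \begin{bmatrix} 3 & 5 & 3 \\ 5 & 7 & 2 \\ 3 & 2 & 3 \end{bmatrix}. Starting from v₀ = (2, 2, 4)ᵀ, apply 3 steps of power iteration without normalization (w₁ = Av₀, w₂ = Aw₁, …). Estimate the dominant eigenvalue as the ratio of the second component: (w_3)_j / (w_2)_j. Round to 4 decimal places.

w1 = Av₀ = (3·2 + 5·2 + 3·4; 5·2 + 7·2 + 2·4; 3·2 + 2·2 + 3·4) = (28, 32, 22)
w2 = Aw1 = (3·28 + 5·32 + 3·22; 5·28 + 7·32 + 2·22; 3·28 + 2·32 + 3·22) = (310, 408, 214)
w3 = Aw2 = (3612, 4834, 2388)
Ratio at component: 4834 / 408 = 11.8480

11.8480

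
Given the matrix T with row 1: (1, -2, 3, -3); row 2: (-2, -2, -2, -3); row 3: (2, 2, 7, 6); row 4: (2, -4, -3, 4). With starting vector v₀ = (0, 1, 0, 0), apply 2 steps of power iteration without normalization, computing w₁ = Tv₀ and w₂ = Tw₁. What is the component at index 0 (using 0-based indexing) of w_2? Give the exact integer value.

20

w1 = Tv₀ = (1·0 + (-2)·1 + 3·0 + (-3)·0; (-2)·0 + (-2)·1 + (-2)·0 + (-3)·0; 2·0 + 2·1 + 7·0 + 6·0; 2·0 + (-4)·1 + (-3)·0 + 4·0) = (-2, -2, 2, -4)
w2 = Tw1 = (1·(-2) + (-2)·(-2) + 3·2 + (-3)·(-4); (-2)·(-2) + (-2)·(-2) + (-2)·2 + (-3)·(-4); 2·(-2) + 2·(-2) + 7·2 + 6·(-4); 2·(-2) + (-4)·(-2) + (-3)·2 + 4·(-4)) = (20, 16, -18, -18)
The requested component of w2 is 20.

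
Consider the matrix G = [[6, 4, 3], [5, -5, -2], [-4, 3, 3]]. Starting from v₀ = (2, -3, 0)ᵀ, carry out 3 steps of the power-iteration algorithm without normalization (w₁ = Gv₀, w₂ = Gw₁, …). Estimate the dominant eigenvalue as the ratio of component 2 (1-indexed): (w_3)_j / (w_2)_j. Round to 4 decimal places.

λ ≈ -7.1648

w1 = Gv₀ = (6·2 + 4·(-3) + 3·0; 5·2 + (-5)·(-3) + (-2)·0; (-4)·2 + 3·(-3) + 3·0) = (0, 25, -17)
w2 = Gw1 = (6·0 + 4·25 + 3·(-17); 5·0 + (-5)·25 + (-2)·(-17); (-4)·0 + 3·25 + 3·(-17)) = (49, -91, 24)
w3 = Gw2 = (2, 652, -397)
Ratio at component: 652 / -91 = -7.1648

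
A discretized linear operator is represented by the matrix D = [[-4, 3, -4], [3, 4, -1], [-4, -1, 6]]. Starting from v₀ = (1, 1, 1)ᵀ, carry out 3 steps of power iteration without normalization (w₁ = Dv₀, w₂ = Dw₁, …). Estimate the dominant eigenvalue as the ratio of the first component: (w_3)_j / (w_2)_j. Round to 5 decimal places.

w1 = Dv₀ = ((-4)·1 + 3·1 + (-4)·1; 3·1 + 4·1 + (-1)·1; (-4)·1 + (-1)·1 + 6·1) = (-5, 6, 1)
w2 = Dw1 = ((-4)·(-5) + 3·6 + (-4)·1; 3·(-5) + 4·6 + (-1)·1; (-4)·(-5) + (-1)·6 + 6·1) = (34, 8, 20)
w3 = Dw2 = (-192, 114, -24)
Ratio at component: -192 / 34 = -5.64706

-5.64706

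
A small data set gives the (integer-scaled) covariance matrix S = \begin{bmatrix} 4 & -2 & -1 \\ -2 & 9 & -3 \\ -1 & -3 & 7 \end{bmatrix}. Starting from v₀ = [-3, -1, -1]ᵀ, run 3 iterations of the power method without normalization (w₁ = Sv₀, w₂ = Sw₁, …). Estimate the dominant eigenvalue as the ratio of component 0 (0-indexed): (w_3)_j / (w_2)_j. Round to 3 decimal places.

w1 = Sv₀ = (-9, 0, -1)
w2 = Sw1 = (-35, 21, 2)
w3 = Sw2 = (-184, 253, -14)
Ratio at component: -184 / -35 = 5.257

λ ≈ 5.257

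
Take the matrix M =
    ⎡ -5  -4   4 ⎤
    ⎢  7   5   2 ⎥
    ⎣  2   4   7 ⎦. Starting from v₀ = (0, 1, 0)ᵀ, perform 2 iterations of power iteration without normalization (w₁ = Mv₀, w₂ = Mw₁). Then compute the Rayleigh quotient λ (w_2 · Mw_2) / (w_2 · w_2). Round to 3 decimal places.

w1 = Mv₀ = (-4, 5, 4)
w2 = Mw1 = (16, 5, 40)
Mw2 = (60, 217, 332)
w2·Mw2 = 16·60 + 5·217 + 40·332 = 15325; w2·w2 = 16·16 + 5·5 + 40·40 = 1881
λ ≈ 15325/1881 = 8.147

λ ≈ 8.147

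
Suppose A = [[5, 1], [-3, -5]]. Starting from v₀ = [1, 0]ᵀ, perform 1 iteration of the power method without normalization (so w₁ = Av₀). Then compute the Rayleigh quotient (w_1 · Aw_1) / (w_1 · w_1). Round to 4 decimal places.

3.2353

w1 = Av₀ = (5·1 + 1·0; (-3)·1 + (-5)·0) = (5, -3)
Aw1 = (22, 0)
w1·Aw1 = 5·22 + (-3)·0 = 110; w1·w1 = 5·5 + (-3)·(-3) = 34
λ ≈ 110/34 = 3.2353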